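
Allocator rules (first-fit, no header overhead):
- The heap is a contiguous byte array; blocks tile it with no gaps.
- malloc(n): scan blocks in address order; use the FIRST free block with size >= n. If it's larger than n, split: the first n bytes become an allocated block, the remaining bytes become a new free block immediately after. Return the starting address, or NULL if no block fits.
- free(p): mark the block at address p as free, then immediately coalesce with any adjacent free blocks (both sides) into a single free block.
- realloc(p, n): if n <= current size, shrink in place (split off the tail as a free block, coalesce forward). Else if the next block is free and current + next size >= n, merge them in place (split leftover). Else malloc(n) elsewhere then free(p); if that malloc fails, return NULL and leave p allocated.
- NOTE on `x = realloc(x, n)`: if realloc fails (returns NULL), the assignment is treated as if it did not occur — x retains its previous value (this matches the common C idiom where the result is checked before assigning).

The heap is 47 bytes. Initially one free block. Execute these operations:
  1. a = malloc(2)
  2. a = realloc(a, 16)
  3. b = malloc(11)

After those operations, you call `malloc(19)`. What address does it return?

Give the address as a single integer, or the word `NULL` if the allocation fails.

Answer: 27

Derivation:
Op 1: a = malloc(2) -> a = 0; heap: [0-1 ALLOC][2-46 FREE]
Op 2: a = realloc(a, 16) -> a = 0; heap: [0-15 ALLOC][16-46 FREE]
Op 3: b = malloc(11) -> b = 16; heap: [0-15 ALLOC][16-26 ALLOC][27-46 FREE]
malloc(19): first-fit scan over [0-15 ALLOC][16-26 ALLOC][27-46 FREE] -> 27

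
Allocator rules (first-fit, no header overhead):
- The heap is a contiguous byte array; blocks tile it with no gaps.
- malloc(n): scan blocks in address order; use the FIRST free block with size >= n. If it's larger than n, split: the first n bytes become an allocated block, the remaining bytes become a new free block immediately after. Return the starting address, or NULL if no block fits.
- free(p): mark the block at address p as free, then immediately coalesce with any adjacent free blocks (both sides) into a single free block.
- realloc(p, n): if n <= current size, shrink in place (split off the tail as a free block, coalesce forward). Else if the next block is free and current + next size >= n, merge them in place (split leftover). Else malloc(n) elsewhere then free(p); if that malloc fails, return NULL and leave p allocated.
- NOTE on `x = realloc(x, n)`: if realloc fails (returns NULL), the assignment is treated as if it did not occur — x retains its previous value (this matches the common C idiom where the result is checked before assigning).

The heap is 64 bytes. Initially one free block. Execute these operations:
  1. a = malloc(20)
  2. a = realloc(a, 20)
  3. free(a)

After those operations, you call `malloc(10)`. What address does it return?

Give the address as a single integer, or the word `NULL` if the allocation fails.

Answer: 0

Derivation:
Op 1: a = malloc(20) -> a = 0; heap: [0-19 ALLOC][20-63 FREE]
Op 2: a = realloc(a, 20) -> a = 0; heap: [0-19 ALLOC][20-63 FREE]
Op 3: free(a) -> (freed a); heap: [0-63 FREE]
malloc(10): first-fit scan over [0-63 FREE] -> 0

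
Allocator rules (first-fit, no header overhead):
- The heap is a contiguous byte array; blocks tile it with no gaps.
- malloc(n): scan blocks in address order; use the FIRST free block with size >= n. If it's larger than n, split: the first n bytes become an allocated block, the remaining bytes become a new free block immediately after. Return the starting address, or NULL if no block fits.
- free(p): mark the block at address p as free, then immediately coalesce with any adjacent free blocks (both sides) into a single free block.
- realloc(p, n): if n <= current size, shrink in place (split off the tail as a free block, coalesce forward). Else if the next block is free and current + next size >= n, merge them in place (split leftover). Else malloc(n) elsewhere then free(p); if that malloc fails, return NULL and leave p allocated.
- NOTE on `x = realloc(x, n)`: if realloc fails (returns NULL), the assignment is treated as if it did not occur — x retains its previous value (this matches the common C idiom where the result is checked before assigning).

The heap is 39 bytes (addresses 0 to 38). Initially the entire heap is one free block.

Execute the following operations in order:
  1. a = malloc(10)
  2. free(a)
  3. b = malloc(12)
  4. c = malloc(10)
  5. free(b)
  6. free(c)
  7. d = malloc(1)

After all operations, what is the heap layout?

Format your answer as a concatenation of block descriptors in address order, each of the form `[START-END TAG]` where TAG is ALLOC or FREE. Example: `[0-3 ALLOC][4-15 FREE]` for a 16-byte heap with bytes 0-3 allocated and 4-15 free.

Answer: [0-0 ALLOC][1-38 FREE]

Derivation:
Op 1: a = malloc(10) -> a = 0; heap: [0-9 ALLOC][10-38 FREE]
Op 2: free(a) -> (freed a); heap: [0-38 FREE]
Op 3: b = malloc(12) -> b = 0; heap: [0-11 ALLOC][12-38 FREE]
Op 4: c = malloc(10) -> c = 12; heap: [0-11 ALLOC][12-21 ALLOC][22-38 FREE]
Op 5: free(b) -> (freed b); heap: [0-11 FREE][12-21 ALLOC][22-38 FREE]
Op 6: free(c) -> (freed c); heap: [0-38 FREE]
Op 7: d = malloc(1) -> d = 0; heap: [0-0 ALLOC][1-38 FREE]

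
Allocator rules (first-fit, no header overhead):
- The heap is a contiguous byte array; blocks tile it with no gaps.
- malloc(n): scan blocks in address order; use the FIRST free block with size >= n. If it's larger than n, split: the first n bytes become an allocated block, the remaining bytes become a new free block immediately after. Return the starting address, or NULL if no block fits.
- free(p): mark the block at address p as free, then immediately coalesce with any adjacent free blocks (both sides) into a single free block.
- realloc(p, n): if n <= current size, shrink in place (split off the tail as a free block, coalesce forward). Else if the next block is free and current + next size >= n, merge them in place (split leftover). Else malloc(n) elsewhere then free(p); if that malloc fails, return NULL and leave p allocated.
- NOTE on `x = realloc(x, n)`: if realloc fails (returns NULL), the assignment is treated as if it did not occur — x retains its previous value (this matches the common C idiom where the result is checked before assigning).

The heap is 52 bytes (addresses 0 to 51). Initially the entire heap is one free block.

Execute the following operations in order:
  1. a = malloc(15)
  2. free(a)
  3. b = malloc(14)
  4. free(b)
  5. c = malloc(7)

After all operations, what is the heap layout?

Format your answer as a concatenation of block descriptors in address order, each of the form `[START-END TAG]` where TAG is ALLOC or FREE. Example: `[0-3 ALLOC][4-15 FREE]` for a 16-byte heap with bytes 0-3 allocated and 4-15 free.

Answer: [0-6 ALLOC][7-51 FREE]

Derivation:
Op 1: a = malloc(15) -> a = 0; heap: [0-14 ALLOC][15-51 FREE]
Op 2: free(a) -> (freed a); heap: [0-51 FREE]
Op 3: b = malloc(14) -> b = 0; heap: [0-13 ALLOC][14-51 FREE]
Op 4: free(b) -> (freed b); heap: [0-51 FREE]
Op 5: c = malloc(7) -> c = 0; heap: [0-6 ALLOC][7-51 FREE]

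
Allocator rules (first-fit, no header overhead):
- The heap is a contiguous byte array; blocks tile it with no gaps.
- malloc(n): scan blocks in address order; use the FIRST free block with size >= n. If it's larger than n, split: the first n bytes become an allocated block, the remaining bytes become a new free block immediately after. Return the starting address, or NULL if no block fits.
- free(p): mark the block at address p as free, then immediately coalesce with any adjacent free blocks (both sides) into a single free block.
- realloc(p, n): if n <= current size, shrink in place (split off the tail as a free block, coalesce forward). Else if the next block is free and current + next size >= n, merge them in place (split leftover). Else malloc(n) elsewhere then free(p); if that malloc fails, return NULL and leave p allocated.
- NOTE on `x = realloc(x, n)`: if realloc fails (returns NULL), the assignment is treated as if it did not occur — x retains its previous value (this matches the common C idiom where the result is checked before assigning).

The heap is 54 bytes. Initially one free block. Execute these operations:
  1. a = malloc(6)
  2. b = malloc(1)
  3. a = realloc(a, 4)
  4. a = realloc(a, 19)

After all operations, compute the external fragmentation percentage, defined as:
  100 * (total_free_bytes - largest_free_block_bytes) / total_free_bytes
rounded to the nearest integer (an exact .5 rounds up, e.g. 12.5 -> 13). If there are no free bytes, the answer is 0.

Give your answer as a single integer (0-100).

Op 1: a = malloc(6) -> a = 0; heap: [0-5 ALLOC][6-53 FREE]
Op 2: b = malloc(1) -> b = 6; heap: [0-5 ALLOC][6-6 ALLOC][7-53 FREE]
Op 3: a = realloc(a, 4) -> a = 0; heap: [0-3 ALLOC][4-5 FREE][6-6 ALLOC][7-53 FREE]
Op 4: a = realloc(a, 19) -> a = 7; heap: [0-5 FREE][6-6 ALLOC][7-25 ALLOC][26-53 FREE]
Free blocks: [6 28] total_free=34 largest=28 -> 100*(34-28)/34 = 600/34 ≈ 17.647 -> rounds to 18

Answer: 18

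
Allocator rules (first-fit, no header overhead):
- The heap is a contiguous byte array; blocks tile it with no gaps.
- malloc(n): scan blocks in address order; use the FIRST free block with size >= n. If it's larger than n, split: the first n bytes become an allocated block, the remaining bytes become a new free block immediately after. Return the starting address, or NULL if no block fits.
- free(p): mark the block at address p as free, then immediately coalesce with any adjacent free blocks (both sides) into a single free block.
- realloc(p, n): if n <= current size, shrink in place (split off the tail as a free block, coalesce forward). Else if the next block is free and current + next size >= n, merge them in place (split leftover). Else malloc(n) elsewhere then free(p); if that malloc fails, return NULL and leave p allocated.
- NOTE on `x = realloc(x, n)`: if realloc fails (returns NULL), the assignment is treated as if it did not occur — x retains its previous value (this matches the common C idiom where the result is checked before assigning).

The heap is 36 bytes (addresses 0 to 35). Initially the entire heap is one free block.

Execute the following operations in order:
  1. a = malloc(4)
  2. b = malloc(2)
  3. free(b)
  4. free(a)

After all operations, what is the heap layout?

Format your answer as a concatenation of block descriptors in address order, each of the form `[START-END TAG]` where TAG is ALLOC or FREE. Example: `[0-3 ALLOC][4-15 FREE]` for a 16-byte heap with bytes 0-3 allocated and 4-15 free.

Op 1: a = malloc(4) -> a = 0; heap: [0-3 ALLOC][4-35 FREE]
Op 2: b = malloc(2) -> b = 4; heap: [0-3 ALLOC][4-5 ALLOC][6-35 FREE]
Op 3: free(b) -> (freed b); heap: [0-3 ALLOC][4-35 FREE]
Op 4: free(a) -> (freed a); heap: [0-35 FREE]

Answer: [0-35 FREE]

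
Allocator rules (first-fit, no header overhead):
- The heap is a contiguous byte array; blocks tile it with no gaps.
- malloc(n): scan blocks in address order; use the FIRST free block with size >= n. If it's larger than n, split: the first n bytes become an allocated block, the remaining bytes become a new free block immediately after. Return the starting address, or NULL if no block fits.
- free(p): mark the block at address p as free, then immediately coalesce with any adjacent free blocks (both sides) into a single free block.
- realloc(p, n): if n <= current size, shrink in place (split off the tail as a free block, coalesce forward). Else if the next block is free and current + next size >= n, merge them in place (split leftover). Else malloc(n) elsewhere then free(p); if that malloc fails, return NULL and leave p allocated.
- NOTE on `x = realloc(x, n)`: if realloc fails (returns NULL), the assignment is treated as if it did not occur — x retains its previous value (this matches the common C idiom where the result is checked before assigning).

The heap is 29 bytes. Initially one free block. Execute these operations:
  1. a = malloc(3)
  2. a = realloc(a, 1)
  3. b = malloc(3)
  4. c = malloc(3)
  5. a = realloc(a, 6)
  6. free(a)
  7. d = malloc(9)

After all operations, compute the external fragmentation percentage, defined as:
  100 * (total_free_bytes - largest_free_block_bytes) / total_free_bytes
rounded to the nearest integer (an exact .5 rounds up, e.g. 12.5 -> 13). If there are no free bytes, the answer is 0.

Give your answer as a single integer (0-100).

Op 1: a = malloc(3) -> a = 0; heap: [0-2 ALLOC][3-28 FREE]
Op 2: a = realloc(a, 1) -> a = 0; heap: [0-0 ALLOC][1-28 FREE]
Op 3: b = malloc(3) -> b = 1; heap: [0-0 ALLOC][1-3 ALLOC][4-28 FREE]
Op 4: c = malloc(3) -> c = 4; heap: [0-0 ALLOC][1-3 ALLOC][4-6 ALLOC][7-28 FREE]
Op 5: a = realloc(a, 6) -> a = 7; heap: [0-0 FREE][1-3 ALLOC][4-6 ALLOC][7-12 ALLOC][13-28 FREE]
Op 6: free(a) -> (freed a); heap: [0-0 FREE][1-3 ALLOC][4-6 ALLOC][7-28 FREE]
Op 7: d = malloc(9) -> d = 7; heap: [0-0 FREE][1-3 ALLOC][4-6 ALLOC][7-15 ALLOC][16-28 FREE]
Free blocks: [1 13] total_free=14 largest=13 -> 100*(14-13)/14 = 100/14 ≈ 7.143 -> rounds to 7

Answer: 7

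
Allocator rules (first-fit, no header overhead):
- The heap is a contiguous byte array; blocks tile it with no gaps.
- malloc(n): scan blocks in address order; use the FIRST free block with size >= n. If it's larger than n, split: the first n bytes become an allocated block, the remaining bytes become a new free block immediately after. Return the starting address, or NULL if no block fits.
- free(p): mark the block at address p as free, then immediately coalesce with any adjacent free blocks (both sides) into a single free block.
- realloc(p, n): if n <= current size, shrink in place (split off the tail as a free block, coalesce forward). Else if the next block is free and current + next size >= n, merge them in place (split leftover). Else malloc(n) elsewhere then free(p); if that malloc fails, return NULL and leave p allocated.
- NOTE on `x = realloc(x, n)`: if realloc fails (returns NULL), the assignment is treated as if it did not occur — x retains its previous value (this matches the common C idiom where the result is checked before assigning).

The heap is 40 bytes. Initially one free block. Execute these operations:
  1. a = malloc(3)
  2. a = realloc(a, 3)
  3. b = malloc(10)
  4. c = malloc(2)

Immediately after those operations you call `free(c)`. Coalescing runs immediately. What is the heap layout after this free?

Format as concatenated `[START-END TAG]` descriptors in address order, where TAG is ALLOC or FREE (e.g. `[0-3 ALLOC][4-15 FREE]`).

Op 1: a = malloc(3) -> a = 0; heap: [0-2 ALLOC][3-39 FREE]
Op 2: a = realloc(a, 3) -> a = 0; heap: [0-2 ALLOC][3-39 FREE]
Op 3: b = malloc(10) -> b = 3; heap: [0-2 ALLOC][3-12 ALLOC][13-39 FREE]
Op 4: c = malloc(2) -> c = 13; heap: [0-2 ALLOC][3-12 ALLOC][13-14 ALLOC][15-39 FREE]
free(c): c = 13 -> block [13-14 ALLOC]; mark free, coalesce with adjacent free neighbors -> [0-2 ALLOC][3-12 ALLOC][13-39 FREE]

Answer: [0-2 ALLOC][3-12 ALLOC][13-39 FREE]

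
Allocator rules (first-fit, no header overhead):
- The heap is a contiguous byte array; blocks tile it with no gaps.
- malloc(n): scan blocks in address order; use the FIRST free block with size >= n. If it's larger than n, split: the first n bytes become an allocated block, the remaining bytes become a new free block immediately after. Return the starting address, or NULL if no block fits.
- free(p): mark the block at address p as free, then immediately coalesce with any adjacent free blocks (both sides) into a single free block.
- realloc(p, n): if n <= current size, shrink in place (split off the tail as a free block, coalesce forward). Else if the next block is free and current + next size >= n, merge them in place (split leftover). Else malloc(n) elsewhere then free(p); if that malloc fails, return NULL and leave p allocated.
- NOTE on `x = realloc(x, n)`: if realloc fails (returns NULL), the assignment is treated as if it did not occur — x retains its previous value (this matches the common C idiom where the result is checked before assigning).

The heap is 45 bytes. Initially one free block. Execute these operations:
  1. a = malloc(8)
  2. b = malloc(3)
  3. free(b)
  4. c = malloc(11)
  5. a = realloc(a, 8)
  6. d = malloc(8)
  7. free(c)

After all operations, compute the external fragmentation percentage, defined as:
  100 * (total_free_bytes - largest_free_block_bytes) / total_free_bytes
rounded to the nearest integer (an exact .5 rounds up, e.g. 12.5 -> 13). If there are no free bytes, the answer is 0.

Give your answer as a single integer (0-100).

Answer: 38

Derivation:
Op 1: a = malloc(8) -> a = 0; heap: [0-7 ALLOC][8-44 FREE]
Op 2: b = malloc(3) -> b = 8; heap: [0-7 ALLOC][8-10 ALLOC][11-44 FREE]
Op 3: free(b) -> (freed b); heap: [0-7 ALLOC][8-44 FREE]
Op 4: c = malloc(11) -> c = 8; heap: [0-7 ALLOC][8-18 ALLOC][19-44 FREE]
Op 5: a = realloc(a, 8) -> a = 0; heap: [0-7 ALLOC][8-18 ALLOC][19-44 FREE]
Op 6: d = malloc(8) -> d = 19; heap: [0-7 ALLOC][8-18 ALLOC][19-26 ALLOC][27-44 FREE]
Op 7: free(c) -> (freed c); heap: [0-7 ALLOC][8-18 FREE][19-26 ALLOC][27-44 FREE]
Free blocks: [11 18] total_free=29 largest=18 -> 100*(29-18)/29 = 1100/29 ≈ 37.931 -> rounds to 38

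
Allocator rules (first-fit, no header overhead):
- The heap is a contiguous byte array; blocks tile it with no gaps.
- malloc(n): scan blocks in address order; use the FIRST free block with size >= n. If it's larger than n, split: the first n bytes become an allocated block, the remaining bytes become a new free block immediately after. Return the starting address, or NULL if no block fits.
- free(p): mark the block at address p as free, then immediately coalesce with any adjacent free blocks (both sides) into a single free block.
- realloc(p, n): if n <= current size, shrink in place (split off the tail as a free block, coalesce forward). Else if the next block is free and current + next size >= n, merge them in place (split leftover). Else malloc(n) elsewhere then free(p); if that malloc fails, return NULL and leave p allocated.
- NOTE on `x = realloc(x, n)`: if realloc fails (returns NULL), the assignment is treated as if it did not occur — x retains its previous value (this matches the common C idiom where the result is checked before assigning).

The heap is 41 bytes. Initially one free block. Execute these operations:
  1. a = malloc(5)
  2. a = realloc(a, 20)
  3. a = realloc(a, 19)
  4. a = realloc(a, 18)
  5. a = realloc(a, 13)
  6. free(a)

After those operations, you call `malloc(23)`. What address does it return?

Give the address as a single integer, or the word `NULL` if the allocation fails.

Op 1: a = malloc(5) -> a = 0; heap: [0-4 ALLOC][5-40 FREE]
Op 2: a = realloc(a, 20) -> a = 0; heap: [0-19 ALLOC][20-40 FREE]
Op 3: a = realloc(a, 19) -> a = 0; heap: [0-18 ALLOC][19-40 FREE]
Op 4: a = realloc(a, 18) -> a = 0; heap: [0-17 ALLOC][18-40 FREE]
Op 5: a = realloc(a, 13) -> a = 0; heap: [0-12 ALLOC][13-40 FREE]
Op 6: free(a) -> (freed a); heap: [0-40 FREE]
malloc(23): first-fit scan over [0-40 FREE] -> 0

Answer: 0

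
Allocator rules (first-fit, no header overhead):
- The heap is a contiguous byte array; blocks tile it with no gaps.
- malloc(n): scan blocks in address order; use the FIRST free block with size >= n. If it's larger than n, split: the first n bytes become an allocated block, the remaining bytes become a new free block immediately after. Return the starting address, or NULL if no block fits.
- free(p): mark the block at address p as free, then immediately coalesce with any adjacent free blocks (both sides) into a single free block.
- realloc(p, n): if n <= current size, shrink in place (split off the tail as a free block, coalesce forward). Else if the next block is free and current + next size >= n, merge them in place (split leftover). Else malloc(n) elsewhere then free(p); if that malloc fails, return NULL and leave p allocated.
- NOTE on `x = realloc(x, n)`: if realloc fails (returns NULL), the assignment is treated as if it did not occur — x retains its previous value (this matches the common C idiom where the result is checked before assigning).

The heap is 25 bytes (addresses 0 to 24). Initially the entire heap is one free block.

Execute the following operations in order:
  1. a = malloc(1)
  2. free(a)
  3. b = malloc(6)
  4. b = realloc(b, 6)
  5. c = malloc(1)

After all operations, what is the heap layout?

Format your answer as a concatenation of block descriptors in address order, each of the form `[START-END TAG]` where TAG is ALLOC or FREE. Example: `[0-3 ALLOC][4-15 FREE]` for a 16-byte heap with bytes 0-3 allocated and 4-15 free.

Answer: [0-5 ALLOC][6-6 ALLOC][7-24 FREE]

Derivation:
Op 1: a = malloc(1) -> a = 0; heap: [0-0 ALLOC][1-24 FREE]
Op 2: free(a) -> (freed a); heap: [0-24 FREE]
Op 3: b = malloc(6) -> b = 0; heap: [0-5 ALLOC][6-24 FREE]
Op 4: b = realloc(b, 6) -> b = 0; heap: [0-5 ALLOC][6-24 FREE]
Op 5: c = malloc(1) -> c = 6; heap: [0-5 ALLOC][6-6 ALLOC][7-24 FREE]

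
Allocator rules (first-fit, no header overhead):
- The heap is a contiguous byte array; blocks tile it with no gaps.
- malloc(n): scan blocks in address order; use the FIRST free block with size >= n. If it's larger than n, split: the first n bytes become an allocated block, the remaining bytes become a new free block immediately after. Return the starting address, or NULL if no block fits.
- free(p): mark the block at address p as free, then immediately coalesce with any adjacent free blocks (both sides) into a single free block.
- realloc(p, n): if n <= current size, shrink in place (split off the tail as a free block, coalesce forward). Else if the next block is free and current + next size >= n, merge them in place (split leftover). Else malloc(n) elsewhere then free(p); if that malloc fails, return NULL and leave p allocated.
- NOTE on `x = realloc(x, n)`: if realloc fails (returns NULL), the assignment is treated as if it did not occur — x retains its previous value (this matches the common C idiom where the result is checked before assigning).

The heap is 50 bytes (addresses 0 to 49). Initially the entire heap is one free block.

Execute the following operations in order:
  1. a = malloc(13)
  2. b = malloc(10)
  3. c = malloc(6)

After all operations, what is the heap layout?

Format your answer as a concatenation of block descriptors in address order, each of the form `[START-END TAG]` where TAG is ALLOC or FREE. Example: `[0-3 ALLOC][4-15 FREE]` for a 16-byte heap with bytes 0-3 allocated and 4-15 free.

Answer: [0-12 ALLOC][13-22 ALLOC][23-28 ALLOC][29-49 FREE]

Derivation:
Op 1: a = malloc(13) -> a = 0; heap: [0-12 ALLOC][13-49 FREE]
Op 2: b = malloc(10) -> b = 13; heap: [0-12 ALLOC][13-22 ALLOC][23-49 FREE]
Op 3: c = malloc(6) -> c = 23; heap: [0-12 ALLOC][13-22 ALLOC][23-28 ALLOC][29-49 FREE]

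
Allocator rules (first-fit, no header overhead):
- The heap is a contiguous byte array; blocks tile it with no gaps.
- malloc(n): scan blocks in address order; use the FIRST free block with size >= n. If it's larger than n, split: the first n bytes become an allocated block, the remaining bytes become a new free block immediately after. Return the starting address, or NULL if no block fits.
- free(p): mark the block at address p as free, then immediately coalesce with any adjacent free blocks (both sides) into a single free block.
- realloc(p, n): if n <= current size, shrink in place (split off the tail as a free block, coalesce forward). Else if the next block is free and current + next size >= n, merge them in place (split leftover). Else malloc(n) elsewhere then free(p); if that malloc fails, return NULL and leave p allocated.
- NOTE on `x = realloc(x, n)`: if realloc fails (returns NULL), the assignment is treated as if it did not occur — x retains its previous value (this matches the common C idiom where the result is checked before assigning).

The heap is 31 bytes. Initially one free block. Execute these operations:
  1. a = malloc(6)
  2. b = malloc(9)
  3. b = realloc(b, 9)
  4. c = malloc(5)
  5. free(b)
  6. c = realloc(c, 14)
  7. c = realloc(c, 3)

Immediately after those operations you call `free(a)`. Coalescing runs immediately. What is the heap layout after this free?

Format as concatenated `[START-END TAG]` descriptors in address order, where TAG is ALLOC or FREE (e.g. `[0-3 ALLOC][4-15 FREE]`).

Answer: [0-14 FREE][15-17 ALLOC][18-30 FREE]

Derivation:
Op 1: a = malloc(6) -> a = 0; heap: [0-5 ALLOC][6-30 FREE]
Op 2: b = malloc(9) -> b = 6; heap: [0-5 ALLOC][6-14 ALLOC][15-30 FREE]
Op 3: b = realloc(b, 9) -> b = 6; heap: [0-5 ALLOC][6-14 ALLOC][15-30 FREE]
Op 4: c = malloc(5) -> c = 15; heap: [0-5 ALLOC][6-14 ALLOC][15-19 ALLOC][20-30 FREE]
Op 5: free(b) -> (freed b); heap: [0-5 ALLOC][6-14 FREE][15-19 ALLOC][20-30 FREE]
Op 6: c = realloc(c, 14) -> c = 15; heap: [0-5 ALLOC][6-14 FREE][15-28 ALLOC][29-30 FREE]
Op 7: c = realloc(c, 3) -> c = 15; heap: [0-5 ALLOC][6-14 FREE][15-17 ALLOC][18-30 FREE]
free(a): a = 0 -> block [0-5 ALLOC]; mark free, coalesce with adjacent free neighbors -> [0-14 FREE][15-17 ALLOC][18-30 FREE]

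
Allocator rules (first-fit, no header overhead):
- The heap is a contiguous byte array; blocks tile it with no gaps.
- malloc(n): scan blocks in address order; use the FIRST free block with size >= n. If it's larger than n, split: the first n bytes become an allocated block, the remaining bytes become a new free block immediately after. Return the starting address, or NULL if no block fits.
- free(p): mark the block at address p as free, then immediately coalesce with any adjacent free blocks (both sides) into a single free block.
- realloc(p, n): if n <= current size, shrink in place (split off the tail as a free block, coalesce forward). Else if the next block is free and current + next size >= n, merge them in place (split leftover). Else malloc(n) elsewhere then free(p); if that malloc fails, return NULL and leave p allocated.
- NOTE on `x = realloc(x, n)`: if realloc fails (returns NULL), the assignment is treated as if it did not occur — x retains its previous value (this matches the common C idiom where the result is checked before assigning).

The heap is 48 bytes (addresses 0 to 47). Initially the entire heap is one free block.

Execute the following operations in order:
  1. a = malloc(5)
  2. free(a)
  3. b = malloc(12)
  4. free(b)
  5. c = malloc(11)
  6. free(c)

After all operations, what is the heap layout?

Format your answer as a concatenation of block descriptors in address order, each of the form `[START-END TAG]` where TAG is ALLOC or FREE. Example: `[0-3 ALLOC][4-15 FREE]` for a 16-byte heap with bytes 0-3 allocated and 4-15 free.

Op 1: a = malloc(5) -> a = 0; heap: [0-4 ALLOC][5-47 FREE]
Op 2: free(a) -> (freed a); heap: [0-47 FREE]
Op 3: b = malloc(12) -> b = 0; heap: [0-11 ALLOC][12-47 FREE]
Op 4: free(b) -> (freed b); heap: [0-47 FREE]
Op 5: c = malloc(11) -> c = 0; heap: [0-10 ALLOC][11-47 FREE]
Op 6: free(c) -> (freed c); heap: [0-47 FREE]

Answer: [0-47 FREE]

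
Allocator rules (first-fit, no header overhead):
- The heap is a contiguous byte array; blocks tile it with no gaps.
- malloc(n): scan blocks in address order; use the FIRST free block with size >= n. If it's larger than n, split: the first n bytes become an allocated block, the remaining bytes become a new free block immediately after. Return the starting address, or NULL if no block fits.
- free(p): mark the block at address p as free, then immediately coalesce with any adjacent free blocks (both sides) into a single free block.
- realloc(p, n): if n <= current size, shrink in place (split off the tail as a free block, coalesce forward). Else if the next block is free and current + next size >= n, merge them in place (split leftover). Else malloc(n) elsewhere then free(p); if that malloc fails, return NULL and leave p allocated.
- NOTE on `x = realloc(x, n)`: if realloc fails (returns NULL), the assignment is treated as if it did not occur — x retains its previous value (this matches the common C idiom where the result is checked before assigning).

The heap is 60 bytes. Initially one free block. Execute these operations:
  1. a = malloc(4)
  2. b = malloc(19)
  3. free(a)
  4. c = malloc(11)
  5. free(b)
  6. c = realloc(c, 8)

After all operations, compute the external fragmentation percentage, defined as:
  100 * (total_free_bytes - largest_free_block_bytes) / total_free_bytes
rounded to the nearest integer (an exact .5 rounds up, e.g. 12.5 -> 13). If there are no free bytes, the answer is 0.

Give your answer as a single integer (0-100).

Op 1: a = malloc(4) -> a = 0; heap: [0-3 ALLOC][4-59 FREE]
Op 2: b = malloc(19) -> b = 4; heap: [0-3 ALLOC][4-22 ALLOC][23-59 FREE]
Op 3: free(a) -> (freed a); heap: [0-3 FREE][4-22 ALLOC][23-59 FREE]
Op 4: c = malloc(11) -> c = 23; heap: [0-3 FREE][4-22 ALLOC][23-33 ALLOC][34-59 FREE]
Op 5: free(b) -> (freed b); heap: [0-22 FREE][23-33 ALLOC][34-59 FREE]
Op 6: c = realloc(c, 8) -> c = 23; heap: [0-22 FREE][23-30 ALLOC][31-59 FREE]
Free blocks: [23 29] total_free=52 largest=29 -> 100*(52-29)/52 = 2300/52 ≈ 44.231 -> rounds to 44

Answer: 44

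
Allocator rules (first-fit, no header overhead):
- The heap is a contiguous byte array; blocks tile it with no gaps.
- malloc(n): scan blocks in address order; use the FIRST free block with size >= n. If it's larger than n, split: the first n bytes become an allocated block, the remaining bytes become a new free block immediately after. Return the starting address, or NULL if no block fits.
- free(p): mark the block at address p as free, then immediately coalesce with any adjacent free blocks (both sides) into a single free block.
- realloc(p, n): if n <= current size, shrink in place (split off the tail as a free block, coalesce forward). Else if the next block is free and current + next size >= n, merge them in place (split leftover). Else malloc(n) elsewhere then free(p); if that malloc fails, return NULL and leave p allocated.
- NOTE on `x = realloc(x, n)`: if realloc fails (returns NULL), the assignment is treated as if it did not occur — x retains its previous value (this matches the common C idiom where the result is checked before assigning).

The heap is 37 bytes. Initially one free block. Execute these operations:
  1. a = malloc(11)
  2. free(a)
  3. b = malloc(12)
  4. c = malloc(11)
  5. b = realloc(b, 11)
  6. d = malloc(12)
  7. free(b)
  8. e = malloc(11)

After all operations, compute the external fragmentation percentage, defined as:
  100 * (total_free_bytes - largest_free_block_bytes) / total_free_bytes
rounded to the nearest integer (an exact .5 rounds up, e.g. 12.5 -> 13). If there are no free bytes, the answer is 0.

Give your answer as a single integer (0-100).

Op 1: a = malloc(11) -> a = 0; heap: [0-10 ALLOC][11-36 FREE]
Op 2: free(a) -> (freed a); heap: [0-36 FREE]
Op 3: b = malloc(12) -> b = 0; heap: [0-11 ALLOC][12-36 FREE]
Op 4: c = malloc(11) -> c = 12; heap: [0-11 ALLOC][12-22 ALLOC][23-36 FREE]
Op 5: b = realloc(b, 11) -> b = 0; heap: [0-10 ALLOC][11-11 FREE][12-22 ALLOC][23-36 FREE]
Op 6: d = malloc(12) -> d = 23; heap: [0-10 ALLOC][11-11 FREE][12-22 ALLOC][23-34 ALLOC][35-36 FREE]
Op 7: free(b) -> (freed b); heap: [0-11 FREE][12-22 ALLOC][23-34 ALLOC][35-36 FREE]
Op 8: e = malloc(11) -> e = 0; heap: [0-10 ALLOC][11-11 FREE][12-22 ALLOC][23-34 ALLOC][35-36 FREE]
Free blocks: [1 2] total_free=3 largest=2 -> 100*(3-2)/3 = 100/3 ≈ 33.333 -> rounds to 33

Answer: 33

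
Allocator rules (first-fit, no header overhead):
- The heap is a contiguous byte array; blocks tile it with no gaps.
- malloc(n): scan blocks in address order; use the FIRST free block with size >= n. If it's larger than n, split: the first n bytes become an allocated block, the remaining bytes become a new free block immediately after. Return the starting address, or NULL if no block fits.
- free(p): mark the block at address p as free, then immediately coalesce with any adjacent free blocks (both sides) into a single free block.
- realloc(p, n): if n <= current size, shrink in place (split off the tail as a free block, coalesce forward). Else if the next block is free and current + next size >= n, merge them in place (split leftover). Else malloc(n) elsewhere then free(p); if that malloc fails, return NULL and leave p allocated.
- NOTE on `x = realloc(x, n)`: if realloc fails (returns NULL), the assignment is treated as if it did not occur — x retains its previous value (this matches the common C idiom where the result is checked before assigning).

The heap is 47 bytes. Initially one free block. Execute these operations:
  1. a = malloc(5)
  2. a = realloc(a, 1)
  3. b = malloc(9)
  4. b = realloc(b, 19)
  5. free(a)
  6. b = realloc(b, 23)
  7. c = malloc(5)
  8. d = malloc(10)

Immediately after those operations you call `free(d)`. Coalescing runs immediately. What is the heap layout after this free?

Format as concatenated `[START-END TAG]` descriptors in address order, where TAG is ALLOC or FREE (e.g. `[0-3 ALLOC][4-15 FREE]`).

Op 1: a = malloc(5) -> a = 0; heap: [0-4 ALLOC][5-46 FREE]
Op 2: a = realloc(a, 1) -> a = 0; heap: [0-0 ALLOC][1-46 FREE]
Op 3: b = malloc(9) -> b = 1; heap: [0-0 ALLOC][1-9 ALLOC][10-46 FREE]
Op 4: b = realloc(b, 19) -> b = 1; heap: [0-0 ALLOC][1-19 ALLOC][20-46 FREE]
Op 5: free(a) -> (freed a); heap: [0-0 FREE][1-19 ALLOC][20-46 FREE]
Op 6: b = realloc(b, 23) -> b = 1; heap: [0-0 FREE][1-23 ALLOC][24-46 FREE]
Op 7: c = malloc(5) -> c = 24; heap: [0-0 FREE][1-23 ALLOC][24-28 ALLOC][29-46 FREE]
Op 8: d = malloc(10) -> d = 29; heap: [0-0 FREE][1-23 ALLOC][24-28 ALLOC][29-38 ALLOC][39-46 FREE]
free(d): d = 29 -> block [29-38 ALLOC]; mark free, coalesce with adjacent free neighbors -> [0-0 FREE][1-23 ALLOC][24-28 ALLOC][29-46 FREE]

Answer: [0-0 FREE][1-23 ALLOC][24-28 ALLOC][29-46 FREE]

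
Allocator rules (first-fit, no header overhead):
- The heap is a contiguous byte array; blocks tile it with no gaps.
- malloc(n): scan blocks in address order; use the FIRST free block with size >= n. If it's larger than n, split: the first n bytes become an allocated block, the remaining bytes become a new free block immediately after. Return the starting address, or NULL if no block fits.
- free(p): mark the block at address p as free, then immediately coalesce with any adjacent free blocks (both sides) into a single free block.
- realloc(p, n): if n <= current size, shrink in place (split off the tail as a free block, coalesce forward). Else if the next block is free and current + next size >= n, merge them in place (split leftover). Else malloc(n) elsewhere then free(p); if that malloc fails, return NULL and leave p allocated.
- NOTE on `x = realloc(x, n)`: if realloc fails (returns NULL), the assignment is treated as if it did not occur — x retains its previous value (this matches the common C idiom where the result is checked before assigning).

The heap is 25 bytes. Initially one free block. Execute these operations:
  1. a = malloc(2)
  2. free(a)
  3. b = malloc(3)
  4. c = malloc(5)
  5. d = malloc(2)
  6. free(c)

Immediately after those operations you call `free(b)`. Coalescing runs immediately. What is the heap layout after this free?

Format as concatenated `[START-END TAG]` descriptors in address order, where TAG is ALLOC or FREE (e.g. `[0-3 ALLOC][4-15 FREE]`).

Op 1: a = malloc(2) -> a = 0; heap: [0-1 ALLOC][2-24 FREE]
Op 2: free(a) -> (freed a); heap: [0-24 FREE]
Op 3: b = malloc(3) -> b = 0; heap: [0-2 ALLOC][3-24 FREE]
Op 4: c = malloc(5) -> c = 3; heap: [0-2 ALLOC][3-7 ALLOC][8-24 FREE]
Op 5: d = malloc(2) -> d = 8; heap: [0-2 ALLOC][3-7 ALLOC][8-9 ALLOC][10-24 FREE]
Op 6: free(c) -> (freed c); heap: [0-2 ALLOC][3-7 FREE][8-9 ALLOC][10-24 FREE]
free(b): b = 0 -> block [0-2 ALLOC]; mark free, coalesce with adjacent free neighbors -> [0-7 FREE][8-9 ALLOC][10-24 FREE]

Answer: [0-7 FREE][8-9 ALLOC][10-24 FREE]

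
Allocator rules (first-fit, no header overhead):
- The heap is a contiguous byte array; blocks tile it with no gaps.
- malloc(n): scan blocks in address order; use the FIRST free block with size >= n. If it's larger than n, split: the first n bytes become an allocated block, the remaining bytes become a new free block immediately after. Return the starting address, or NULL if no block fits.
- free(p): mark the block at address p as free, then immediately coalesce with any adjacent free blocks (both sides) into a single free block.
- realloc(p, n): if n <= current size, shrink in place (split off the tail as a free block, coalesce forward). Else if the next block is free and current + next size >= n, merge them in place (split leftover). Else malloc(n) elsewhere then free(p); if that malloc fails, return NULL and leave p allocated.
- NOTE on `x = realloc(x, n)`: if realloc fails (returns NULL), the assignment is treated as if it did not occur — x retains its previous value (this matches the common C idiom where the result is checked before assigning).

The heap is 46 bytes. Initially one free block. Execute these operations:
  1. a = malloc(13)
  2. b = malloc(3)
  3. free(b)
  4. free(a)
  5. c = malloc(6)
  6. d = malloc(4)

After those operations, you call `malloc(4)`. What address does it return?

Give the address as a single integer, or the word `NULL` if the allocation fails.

Op 1: a = malloc(13) -> a = 0; heap: [0-12 ALLOC][13-45 FREE]
Op 2: b = malloc(3) -> b = 13; heap: [0-12 ALLOC][13-15 ALLOC][16-45 FREE]
Op 3: free(b) -> (freed b); heap: [0-12 ALLOC][13-45 FREE]
Op 4: free(a) -> (freed a); heap: [0-45 FREE]
Op 5: c = malloc(6) -> c = 0; heap: [0-5 ALLOC][6-45 FREE]
Op 6: d = malloc(4) -> d = 6; heap: [0-5 ALLOC][6-9 ALLOC][10-45 FREE]
malloc(4): first-fit scan over [0-5 ALLOC][6-9 ALLOC][10-45 FREE] -> 10

Answer: 10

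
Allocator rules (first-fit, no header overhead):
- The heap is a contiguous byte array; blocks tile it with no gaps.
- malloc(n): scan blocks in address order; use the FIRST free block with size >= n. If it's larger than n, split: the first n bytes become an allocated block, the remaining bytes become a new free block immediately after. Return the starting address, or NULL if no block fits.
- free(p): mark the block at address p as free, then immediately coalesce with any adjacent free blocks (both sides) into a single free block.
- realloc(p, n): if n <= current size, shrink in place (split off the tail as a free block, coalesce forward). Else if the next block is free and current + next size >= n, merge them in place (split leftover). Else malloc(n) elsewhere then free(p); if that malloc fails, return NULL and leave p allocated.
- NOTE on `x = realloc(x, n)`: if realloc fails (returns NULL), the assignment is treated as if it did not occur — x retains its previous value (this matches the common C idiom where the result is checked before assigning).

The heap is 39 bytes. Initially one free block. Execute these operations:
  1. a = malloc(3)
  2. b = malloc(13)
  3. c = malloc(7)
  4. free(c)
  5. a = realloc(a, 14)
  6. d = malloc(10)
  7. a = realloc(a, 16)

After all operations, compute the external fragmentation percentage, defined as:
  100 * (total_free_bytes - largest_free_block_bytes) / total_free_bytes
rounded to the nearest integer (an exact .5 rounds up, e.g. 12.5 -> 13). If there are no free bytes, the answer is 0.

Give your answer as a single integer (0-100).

Answer: 30

Derivation:
Op 1: a = malloc(3) -> a = 0; heap: [0-2 ALLOC][3-38 FREE]
Op 2: b = malloc(13) -> b = 3; heap: [0-2 ALLOC][3-15 ALLOC][16-38 FREE]
Op 3: c = malloc(7) -> c = 16; heap: [0-2 ALLOC][3-15 ALLOC][16-22 ALLOC][23-38 FREE]
Op 4: free(c) -> (freed c); heap: [0-2 ALLOC][3-15 ALLOC][16-38 FREE]
Op 5: a = realloc(a, 14) -> a = 16; heap: [0-2 FREE][3-15 ALLOC][16-29 ALLOC][30-38 FREE]
Op 6: d = malloc(10) -> d = NULL; heap: [0-2 FREE][3-15 ALLOC][16-29 ALLOC][30-38 FREE]
Op 7: a = realloc(a, 16) -> a = 16; heap: [0-2 FREE][3-15 ALLOC][16-31 ALLOC][32-38 FREE]
Free blocks: [3 7] total_free=10 largest=7 -> 100*(10-7)/10 = 300/10 = 30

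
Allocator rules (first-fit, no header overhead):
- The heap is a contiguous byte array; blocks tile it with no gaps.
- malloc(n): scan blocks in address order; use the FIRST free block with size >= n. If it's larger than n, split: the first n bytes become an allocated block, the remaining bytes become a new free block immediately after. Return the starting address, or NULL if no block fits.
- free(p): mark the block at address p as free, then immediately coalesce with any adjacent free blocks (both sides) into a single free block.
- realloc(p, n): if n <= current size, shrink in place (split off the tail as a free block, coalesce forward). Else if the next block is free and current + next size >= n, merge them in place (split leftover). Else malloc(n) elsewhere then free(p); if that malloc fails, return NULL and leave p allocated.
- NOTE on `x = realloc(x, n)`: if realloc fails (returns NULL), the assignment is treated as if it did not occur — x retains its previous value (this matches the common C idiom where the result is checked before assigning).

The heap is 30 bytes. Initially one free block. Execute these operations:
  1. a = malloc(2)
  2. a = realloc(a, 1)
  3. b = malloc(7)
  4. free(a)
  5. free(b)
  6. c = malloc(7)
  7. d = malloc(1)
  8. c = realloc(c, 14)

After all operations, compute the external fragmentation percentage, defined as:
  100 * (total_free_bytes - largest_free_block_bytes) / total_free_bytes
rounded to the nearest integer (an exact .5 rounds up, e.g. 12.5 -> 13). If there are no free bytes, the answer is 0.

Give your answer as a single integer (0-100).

Answer: 47

Derivation:
Op 1: a = malloc(2) -> a = 0; heap: [0-1 ALLOC][2-29 FREE]
Op 2: a = realloc(a, 1) -> a = 0; heap: [0-0 ALLOC][1-29 FREE]
Op 3: b = malloc(7) -> b = 1; heap: [0-0 ALLOC][1-7 ALLOC][8-29 FREE]
Op 4: free(a) -> (freed a); heap: [0-0 FREE][1-7 ALLOC][8-29 FREE]
Op 5: free(b) -> (freed b); heap: [0-29 FREE]
Op 6: c = malloc(7) -> c = 0; heap: [0-6 ALLOC][7-29 FREE]
Op 7: d = malloc(1) -> d = 7; heap: [0-6 ALLOC][7-7 ALLOC][8-29 FREE]
Op 8: c = realloc(c, 14) -> c = 8; heap: [0-6 FREE][7-7 ALLOC][8-21 ALLOC][22-29 FREE]
Free blocks: [7 8] total_free=15 largest=8 -> 100*(15-8)/15 = 700/15 ≈ 46.667 -> rounds to 47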